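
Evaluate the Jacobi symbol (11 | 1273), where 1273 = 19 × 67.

Reciprocity: 11 ≡ 3 and 1273 ≡ 1 (mod 4), so (11/1273) = +(1273/11).
Reduce top mod 11: now compute (8/11).
Pull out 2^3: since 11 ≡ 3 (mod 8), (2/11) = -1, so (2/11)^3 = -1.
Reached (1/11) = 1. Collecting the sign flips along the way, the symbol is -1.

-1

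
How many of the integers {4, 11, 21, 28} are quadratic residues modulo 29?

(4/29) = +1 → QR.
(11/29) = -1 → non-residue.
(21/29) = -1 → non-residue.
(28/29) = +1 → QR.
Total quadratic residues among the 4: 2.

2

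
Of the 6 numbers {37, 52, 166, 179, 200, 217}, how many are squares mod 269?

4

(37/269) = +1 → QR.
(52/269) = +1 → QR.
(166/269) = +1 → QR.
(179/269) = -1 → non-residue.
(200/269) = -1 → non-residue.
(217/269) = +1 → QR.
Total quadratic residues among the 6: 4.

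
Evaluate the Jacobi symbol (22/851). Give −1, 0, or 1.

Pull out 2: since 851 ≡ 3 (mod 8), (2/851) = -1.
Reciprocity: 11 ≡ 3 and 851 ≡ 3 (mod 4), so (11/851) = −(851/11).
Reduce top mod 11: now compute (4/11).
Pull out 2^2: since 11 ≡ 3 (mod 8), (2/11) = -1, so (2/11)^2 = +1.
Reached (1/11) = 1. Collecting the sign flips along the way, the symbol is +1.

1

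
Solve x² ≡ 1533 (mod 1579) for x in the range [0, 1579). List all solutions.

485, 1094

Since 1579 ≡ 3 (mod 4), a square root of 1533 is 1533^((1579+1)/4) = 1533^395 mod 1579.
Repeated squaring: 1533^2≡537, 1533^4≡991, 1533^8≡1522, 1533^16≡91, 1533^32≡386, 1533^64≡570, 1533^128≡1205, 1533^256≡924 (mod 1579).
1533^395 = 1533^(256+128+8+2+1) ≡ 485 (mod 1579).
Check: 485² = 235225 ≡ 1533 (mod 1579). The two roots are 485 and 1094.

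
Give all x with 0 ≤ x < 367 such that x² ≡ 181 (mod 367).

Since 367 ≡ 3 (mod 4), a square root of 181 is 181^((367+1)/4) = 181^92 mod 367.
Repeated squaring: 181^2≡98, 181^4≡62, 181^8≡174, 181^16≡182, 181^32≡94, 181^64≡28 (mod 367).
181^92 = 181^(64+16+8+4) ≡ 149 (mod 367).
Check: 149² = 22201 ≡ 181 (mod 367). The two roots are 149 and 218.

149, 218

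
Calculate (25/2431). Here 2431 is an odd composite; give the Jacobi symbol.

Reciprocity: 25 ≡ 1 and 2431 ≡ 3 (mod 4), so (25/2431) = +(2431/25).
Reduce top mod 25: now compute (6/25).
Pull out 2: since 25 ≡ 1 (mod 8), (2/25) = +1.
Reciprocity: 3 ≡ 3 and 25 ≡ 1 (mod 4), so (3/25) = +(25/3).
Reduce top mod 3: now compute (1/3).
Reached (1/3) = 1. Collecting the sign flips along the way, the symbol is +1.

1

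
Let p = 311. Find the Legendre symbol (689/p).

First reduce: 689 ≡ 67 (mod 311).
Reciprocity: 67 ≡ 3 and 311 ≡ 3 (mod 4), so (67/311) = −(311/67).
Reduce top mod 67: now compute (43/67).
Reciprocity: 43 ≡ 3 and 67 ≡ 3 (mod 4), so (43/67) = −(67/43).
Reduce top mod 43: now compute (24/43).
Pull out 2^3: since 43 ≡ 3 (mod 8), (2/43) = -1, so (2/43)^3 = -1.
Reciprocity: 3 ≡ 3 and 43 ≡ 3 (mod 4), so (3/43) = −(43/3).
Reduce top mod 3: now compute (1/3).
Reached (1/3) = 1. Collecting the sign flips along the way, the symbol is +1.

1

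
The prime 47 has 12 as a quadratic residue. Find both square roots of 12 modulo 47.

23, 24

Since 47 ≡ 3 (mod 4), a square root of 12 is 12^((47+1)/4) = 12^12 mod 47.
Repeated squaring: 12^2≡3, 12^4≡9, 12^8≡34 (mod 47).
12^12 = 12^(8+4) ≡ 24 (mod 47).
Check: 24² = 576 ≡ 12 (mod 47). The two roots are 23 and 24.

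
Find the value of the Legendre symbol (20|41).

1

Euler's criterion: (20/41) ≡ 20^20 (mod 41).
20^2 ≡ 31 (mod 41)
20^4 ≡ 18 (mod 41)
20^8 ≡ 37 (mod 41)
20^16 ≡ 16 (mod 41)
20^20 = 20^(16+4) ≡ 1 (mod 41).
Result is 1, so (20/41) = 1.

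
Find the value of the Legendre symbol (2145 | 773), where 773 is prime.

-1

Euler's criterion: (2145/773) ≡ 599^386 (mod 773).
599^2 ≡ 129 (mod 773)
599^4 ≡ 408 (mod 773)
599^8 ≡ 269 (mod 773)
599^16 ≡ 472 (mod 773)
599^32 ≡ 160 (mod 773)
599^64 ≡ 91 (mod 773)
599^128 ≡ 551 (mod 773)
599^256 ≡ 585 (mod 773)
599^386 = 599^(256+128+2) ≡ 772 (mod 773).
Result is 772 ≡ −1, so (2145/773) = −1.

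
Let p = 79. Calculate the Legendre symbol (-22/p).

-1

First reduce: -22 ≡ 57 (mod 79).
Reciprocity: 57 ≡ 1 and 79 ≡ 3 (mod 4), so (57/79) = +(79/57).
Reduce top mod 57: now compute (22/57).
Pull out 2: since 57 ≡ 1 (mod 8), (2/57) = +1.
Reciprocity: 11 ≡ 3 and 57 ≡ 1 (mod 4), so (11/57) = +(57/11).
Reduce top mod 11: now compute (2/11).
Pull out 2: since 11 ≡ 3 (mod 8), (2/11) = -1.
Reached (1/11) = 1. Collecting the sign flips along the way, the symbol is -1.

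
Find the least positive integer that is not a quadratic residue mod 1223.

(2/1223) = +1, so 2 is a residue.
(3/1223) = +1, so 3 is a residue.
(4/1223) = +1, so 4 is a residue.
(5/1223) = −1, so 5 is the smallest positive non-residue mod 1223.

5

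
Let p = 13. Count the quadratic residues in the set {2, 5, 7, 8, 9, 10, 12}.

(2/13) = -1 → non-residue.
(5/13) = -1 → non-residue.
(7/13) = -1 → non-residue.
(8/13) = -1 → non-residue.
(9/13) = +1 → QR.
(10/13) = +1 → QR.
(12/13) = +1 → QR.
Total quadratic residues among the 7: 3.

3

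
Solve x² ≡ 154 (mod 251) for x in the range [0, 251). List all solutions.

Since 251 ≡ 3 (mod 4), a square root of 154 is 154^((251+1)/4) = 154^63 mod 251.
Repeated squaring: 154^2≡122, 154^4≡75, 154^8≡103, 154^16≡67, 154^32≡222 (mod 251).
154^63 = 154^(32+16+8+4+2+1) ≡ 144 (mod 251).
Check: 144² = 20736 ≡ 154 (mod 251). The two roots are 107 and 144.

107, 144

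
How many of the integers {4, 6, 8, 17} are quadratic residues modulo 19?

3

(4/19) = +1 → QR.
(6/19) = +1 → QR.
(8/19) = -1 → non-residue.
(17/19) = +1 → QR.
Total quadratic residues among the 4: 3.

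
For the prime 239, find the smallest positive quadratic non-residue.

(2/239) = +1, so 2 is a residue.
(3/239) = +1, so 3 is a residue.
(4/239) = +1, so 4 is a residue.
(5/239) = +1, so 5 is a residue.
(6/239) = +1, so 6 is a residue.
(7/239) = −1, so 7 is the smallest positive non-residue mod 239.

7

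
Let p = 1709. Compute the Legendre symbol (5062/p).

-1

First reduce: 5062 ≡ 1644 (mod 1709).
Pull out 2^2: since 1709 ≡ 5 (mod 8), (2/1709) = -1, so (2/1709)^2 = +1.
Reciprocity: 411 ≡ 3 and 1709 ≡ 1 (mod 4), so (411/1709) = +(1709/411).
Reduce top mod 411: now compute (65/411).
Reciprocity: 65 ≡ 1 and 411 ≡ 3 (mod 4), so (65/411) = +(411/65).
Reduce top mod 65: now compute (21/65).
Reciprocity: 21 ≡ 1 and 65 ≡ 1 (mod 4), so (21/65) = +(65/21).
Reduce top mod 21: now compute (2/21).
Pull out 2: since 21 ≡ 5 (mod 8), (2/21) = -1.
Reached (1/21) = 1. Collecting the sign flips along the way, the symbol is -1.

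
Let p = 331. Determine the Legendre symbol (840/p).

-1

Euler's criterion: (840/331) ≡ 178^165 (mod 331).
178^2 ≡ 239 (mod 331)
178^4 ≡ 189 (mod 331)
178^8 ≡ 304 (mod 331)
178^16 ≡ 67 (mod 331)
178^32 ≡ 186 (mod 331)
178^64 ≡ 172 (mod 331)
178^128 ≡ 125 (mod 331)
178^165 = 178^(128+32+4+1) ≡ 330 (mod 331).
Result is 330 ≡ −1, so (840/331) = −1.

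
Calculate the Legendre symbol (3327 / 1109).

0

First reduce: 3327 ≡ 0 (mod 1109).
Top reduces to 0: gcd > 1, so the symbol is 0.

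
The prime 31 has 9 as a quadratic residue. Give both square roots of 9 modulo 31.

Since 31 ≡ 3 (mod 4), a square root of 9 is 9^((31+1)/4) = 9^8 mod 31.
Repeated squaring: 9^2≡19, 9^4≡20, 9^8≡28 (mod 31).
9^8 = 9^(8) ≡ 28 (mod 31).
Check: 28² = 784 ≡ 9 (mod 31). The two roots are 3 and 28.

3, 28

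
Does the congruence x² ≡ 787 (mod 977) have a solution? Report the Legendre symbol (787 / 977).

Reciprocity: 787 ≡ 3 and 977 ≡ 1 (mod 4), so (787/977) = +(977/787).
Reduce top mod 787: now compute (190/787).
Pull out 2: since 787 ≡ 3 (mod 8), (2/787) = -1.
Reciprocity: 95 ≡ 3 and 787 ≡ 3 (mod 4), so (95/787) = −(787/95).
Reduce top mod 95: now compute (27/95).
Reciprocity: 27 ≡ 3 and 95 ≡ 3 (mod 4), so (27/95) = −(95/27).
Reduce top mod 27: now compute (14/27).
Pull out 2: since 27 ≡ 3 (mod 8), (2/27) = -1.
Reciprocity: 7 ≡ 3 and 27 ≡ 3 (mod 4), so (7/27) = −(27/7).
Reduce top mod 7: now compute (6/7).
Pull out 2: since 7 ≡ 7 (mod 8), (2/7) = +1.
Reciprocity: 3 ≡ 3 and 7 ≡ 3 (mod 4), so (3/7) = −(7/3).
Reduce top mod 3: now compute (1/3).
Reached (1/3) = 1. Collecting the sign flips along the way, the symbol is +1.

1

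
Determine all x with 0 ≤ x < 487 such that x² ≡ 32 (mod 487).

Since 487 ≡ 3 (mod 4), a square root of 32 is 32^((487+1)/4) = 32^122 mod 487.
Repeated squaring: 32^2≡50, 32^4≡65, 32^8≡329, 32^16≡127, 32^32≡58, 32^64≡442 (mod 487).
32^122 = 32^(64+32+16+8+2) ≡ 364 (mod 487).
Check: 364² = 132496 ≡ 32 (mod 487). The two roots are 123 and 364.

123, 364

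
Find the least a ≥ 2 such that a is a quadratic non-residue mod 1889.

(2/1889) = +1, so 2 is a residue.
(3/1889) = −1, so 3 is the smallest positive non-residue mod 1889.

3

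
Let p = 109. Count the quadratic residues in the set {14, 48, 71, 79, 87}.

(14/109) = -1 → non-residue.
(48/109) = +1 → QR.
(71/109) = +1 → QR.
(79/109) = -1 → non-residue.
(87/109) = +1 → QR.
Total quadratic residues among the 5: 3.

3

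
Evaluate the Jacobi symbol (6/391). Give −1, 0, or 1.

-1

Pull out 2: since 391 ≡ 7 (mod 8), (2/391) = +1.
Reciprocity: 3 ≡ 3 and 391 ≡ 3 (mod 4), so (3/391) = −(391/3).
Reduce top mod 3: now compute (1/3).
Reached (1/3) = 1. Collecting the sign flips along the way, the symbol is -1.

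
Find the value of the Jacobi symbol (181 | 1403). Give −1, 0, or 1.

Reciprocity: 181 ≡ 1 and 1403 ≡ 3 (mod 4), so (181/1403) = +(1403/181).
Reduce top mod 181: now compute (136/181).
Pull out 2^3: since 181 ≡ 5 (mod 8), (2/181) = -1, so (2/181)^3 = -1.
Reciprocity: 17 ≡ 1 and 181 ≡ 1 (mod 4), so (17/181) = +(181/17).
Reduce top mod 17: now compute (11/17).
Reciprocity: 11 ≡ 3 and 17 ≡ 1 (mod 4), so (11/17) = +(17/11).
Reduce top mod 11: now compute (6/11).
Pull out 2: since 11 ≡ 3 (mod 8), (2/11) = -1.
Reciprocity: 3 ≡ 3 and 11 ≡ 3 (mod 4), so (3/11) = −(11/3).
Reduce top mod 3: now compute (2/3).
Pull out 2: since 3 ≡ 3 (mod 8), (2/3) = -1.
Reached (1/3) = 1. Collecting the sign flips along the way, the symbol is +1.

1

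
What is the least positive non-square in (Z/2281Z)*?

7

(2/2281) = +1, so 2 is a residue.
(3/2281) = +1, so 3 is a residue.
(4/2281) = +1, so 4 is a residue.
(5/2281) = +1, so 5 is a residue.
(6/2281) = +1, so 6 is a residue.
(7/2281) = −1, so 7 is the smallest positive non-residue mod 2281.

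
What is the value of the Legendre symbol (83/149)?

-1

Reciprocity: 83 ≡ 3 and 149 ≡ 1 (mod 4), so (83/149) = +(149/83).
Reduce top mod 83: now compute (66/83).
Pull out 2: since 83 ≡ 3 (mod 8), (2/83) = -1.
Reciprocity: 33 ≡ 1 and 83 ≡ 3 (mod 4), so (33/83) = +(83/33).
Reduce top mod 33: now compute (17/33).
Reciprocity: 17 ≡ 1 and 33 ≡ 1 (mod 4), so (17/33) = +(33/17).
Reduce top mod 17: now compute (16/17).
Pull out 2^4: since 17 ≡ 1 (mod 8), (2/17) = +1, so (2/17)^4 = +1.
Reached (1/17) = 1. Collecting the sign flips along the way, the symbol is -1.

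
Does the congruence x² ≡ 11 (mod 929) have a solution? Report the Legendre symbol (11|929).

1

Reciprocity: 11 ≡ 3 and 929 ≡ 1 (mod 4), so (11/929) = +(929/11).
Reduce top mod 11: now compute (5/11).
Reciprocity: 5 ≡ 1 and 11 ≡ 3 (mod 4), so (5/11) = +(11/5).
Reduce top mod 5: now compute (1/5).
Reached (1/5) = 1. Collecting the sign flips along the way, the symbol is +1.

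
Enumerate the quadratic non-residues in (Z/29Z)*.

2 3 8 10 11 12 14 15 17 18 19 21 26 27

Square k = 1,…,14 (k and 29−k give the same square):
1²=1, 2²=4, 3²=9, 4²=16, 5²=25, 6²≡7, 7²≡20, 8²≡6, 9²≡23, 10²≡13, 11²≡5, 12²≡28, 13²≡24, 14²≡22 (mod 29).
The residues are {1, 4, 5, 6, 7, 9, 13, 16, 20, 22, 23, 24, 25, 28}; the non-residues are the remaining 14 nonzero classes.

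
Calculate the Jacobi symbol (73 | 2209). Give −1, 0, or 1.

1

Reciprocity: 73 ≡ 1 and 2209 ≡ 1 (mod 4), so (73/2209) = +(2209/73).
Reduce top mod 73: now compute (19/73).
Reciprocity: 19 ≡ 3 and 73 ≡ 1 (mod 4), so (19/73) = +(73/19).
Reduce top mod 19: now compute (16/19).
Pull out 2^4: since 19 ≡ 3 (mod 8), (2/19) = -1, so (2/19)^4 = +1.
Reached (1/19) = 1. Collecting the sign flips along the way, the symbol is +1.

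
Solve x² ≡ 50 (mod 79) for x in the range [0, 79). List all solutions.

Since 79 ≡ 3 (mod 4), a square root of 50 is 50^((79+1)/4) = 50^20 mod 79.
Repeated squaring: 50^2≡51, 50^4≡73, 50^8≡36, 50^16≡32 (mod 79).
50^20 = 50^(16+4) ≡ 45 (mod 79).
Check: 45² = 2025 ≡ 50 (mod 79). The two roots are 34 and 45.

34, 45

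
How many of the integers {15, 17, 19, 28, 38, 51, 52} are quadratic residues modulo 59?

(15/59) = +1 → QR.
(17/59) = +1 → QR.
(19/59) = +1 → QR.
(28/59) = +1 → QR.
(38/59) = -1 → non-residue.
(51/59) = +1 → QR.
(52/59) = -1 → non-residue.
Total quadratic residues among the 7: 5.

5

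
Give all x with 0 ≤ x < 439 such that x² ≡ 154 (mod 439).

121, 318

Since 439 ≡ 3 (mod 4), a square root of 154 is 154^((439+1)/4) = 154^110 mod 439.
Repeated squaring: 154^2≡10, 154^4≡100, 154^8≡342, 154^16≡190, 154^32≡102, 154^64≡307 (mod 439).
154^110 = 154^(64+32+8+4+2) ≡ 121 (mod 439).
Check: 121² = 14641 ≡ 154 (mod 439). The two roots are 121 and 318.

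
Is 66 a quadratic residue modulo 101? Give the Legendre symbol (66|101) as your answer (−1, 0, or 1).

-1

Pull out 2: since 101 ≡ 5 (mod 8), (2/101) = -1.
Reciprocity: 33 ≡ 1 and 101 ≡ 1 (mod 4), so (33/101) = +(101/33).
Reduce top mod 33: now compute (2/33).
Pull out 2: since 33 ≡ 1 (mod 8), (2/33) = +1.
Reached (1/33) = 1. Collecting the sign flips along the way, the symbol is -1.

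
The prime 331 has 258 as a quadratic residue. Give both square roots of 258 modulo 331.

Since 331 ≡ 3 (mod 4), a square root of 258 is 258^((331+1)/4) = 258^83 mod 331.
Repeated squaring: 258^2≡33, 258^4≡96, 258^8≡279, 258^16≡56, 258^32≡157, 258^64≡155 (mod 331).
258^83 = 258^(64+16+2+1) ≡ 143 (mod 331).
Check: 143² = 20449 ≡ 258 (mod 331). The two roots are 143 and 188.

143, 188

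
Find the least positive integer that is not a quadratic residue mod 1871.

7

(2/1871) = +1, so 2 is a residue.
(3/1871) = +1, so 3 is a residue.
(4/1871) = +1, so 4 is a residue.
(5/1871) = +1, so 5 is a residue.
(6/1871) = +1, so 6 is a residue.
(7/1871) = −1, so 7 is the smallest positive non-residue mod 1871.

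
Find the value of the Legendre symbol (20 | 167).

Pull out 2^2: since 167 ≡ 7 (mod 8), (2/167) = +1, so (2/167)^2 = +1.
Reciprocity: 5 ≡ 1 and 167 ≡ 3 (mod 4), so (5/167) = +(167/5).
Reduce top mod 5: now compute (2/5).
Pull out 2: since 5 ≡ 5 (mod 8), (2/5) = -1.
Reached (1/5) = 1. Collecting the sign flips along the way, the symbol is -1.

-1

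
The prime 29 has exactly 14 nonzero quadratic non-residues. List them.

2,3,8,10,11,12,14,15,17,18,19,21,26,27

Square k = 1,…,14 (k and 29−k give the same square):
1²=1, 2²=4, 3²=9, 4²=16, 5²=25, 6²≡7, 7²≡20, 8²≡6, 9²≡23, 10²≡13, 11²≡5, 12²≡28, 13²≡24, 14²≡22 (mod 29).
The residues are {1, 4, 5, 6, 7, 9, 13, 16, 20, 22, 23, 24, 25, 28}; the non-residues are the remaining 14 nonzero classes.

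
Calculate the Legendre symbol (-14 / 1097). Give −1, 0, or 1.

First reduce: -14 ≡ 1083 (mod 1097).
Reciprocity: 1083 ≡ 3 and 1097 ≡ 1 (mod 4), so (1083/1097) = +(1097/1083).
Reduce top mod 1083: now compute (14/1083).
Pull out 2: since 1083 ≡ 3 (mod 8), (2/1083) = -1.
Reciprocity: 7 ≡ 3 and 1083 ≡ 3 (mod 4), so (7/1083) = −(1083/7).
Reduce top mod 7: now compute (5/7).
Reciprocity: 5 ≡ 1 and 7 ≡ 3 (mod 4), so (5/7) = +(7/5).
Reduce top mod 5: now compute (2/5).
Pull out 2: since 5 ≡ 5 (mod 8), (2/5) = -1.
Reached (1/5) = 1. Collecting the sign flips along the way, the symbol is -1.

-1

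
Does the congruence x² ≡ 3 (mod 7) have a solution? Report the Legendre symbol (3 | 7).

-1

Reciprocity: 3 ≡ 3 and 7 ≡ 3 (mod 4), so (3/7) = −(7/3).
Reduce top mod 3: now compute (1/3).
Reached (1/3) = 1. Collecting the sign flips along the way, the symbol is -1.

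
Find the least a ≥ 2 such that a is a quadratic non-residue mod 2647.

(2/2647) = +1, so 2 is a residue.
(3/2647) = −1, so 3 is the smallest positive non-residue mod 2647.

3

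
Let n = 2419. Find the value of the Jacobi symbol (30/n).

Pull out 2: since 2419 ≡ 3 (mod 8), (2/2419) = -1.
Reciprocity: 15 ≡ 3 and 2419 ≡ 3 (mod 4), so (15/2419) = −(2419/15).
Reduce top mod 15: now compute (4/15).
Pull out 2^2: since 15 ≡ 7 (mod 8), (2/15) = +1, so (2/15)^2 = +1.
Reached (1/15) = 1. Collecting the sign flips along the way, the symbol is +1.

1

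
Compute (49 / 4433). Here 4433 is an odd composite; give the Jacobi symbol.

Reciprocity: 49 ≡ 1 and 4433 ≡ 1 (mod 4), so (49/4433) = +(4433/49).
Reduce top mod 49: now compute (23/49).
Reciprocity: 23 ≡ 3 and 49 ≡ 1 (mod 4), so (23/49) = +(49/23).
Reduce top mod 23: now compute (3/23).
Reciprocity: 3 ≡ 3 and 23 ≡ 3 (mod 4), so (3/23) = −(23/3).
Reduce top mod 3: now compute (2/3).
Pull out 2: since 3 ≡ 3 (mod 8), (2/3) = -1.
Reached (1/3) = 1. Collecting the sign flips along the way, the symbol is +1.

1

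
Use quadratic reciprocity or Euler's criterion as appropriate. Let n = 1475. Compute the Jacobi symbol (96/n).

-1

Pull out 2^5: since 1475 ≡ 3 (mod 8), (2/1475) = -1, so (2/1475)^5 = -1.
Reciprocity: 3 ≡ 3 and 1475 ≡ 3 (mod 4), so (3/1475) = −(1475/3).
Reduce top mod 3: now compute (2/3).
Pull out 2: since 3 ≡ 3 (mod 8), (2/3) = -1.
Reached (1/3) = 1. Collecting the sign flips along the way, the symbol is -1.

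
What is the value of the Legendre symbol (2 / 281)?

Pull out 2: since 281 ≡ 1 (mod 8), (2/281) = +1.
Reached (1/281) = 1. Collecting the sign flips along the way, the symbol is +1.

1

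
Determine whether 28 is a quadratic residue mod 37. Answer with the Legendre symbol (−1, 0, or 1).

1

Pull out 2^2: since 37 ≡ 5 (mod 8), (2/37) = -1, so (2/37)^2 = +1.
Reciprocity: 7 ≡ 3 and 37 ≡ 1 (mod 4), so (7/37) = +(37/7).
Reduce top mod 7: now compute (2/7).
Pull out 2: since 7 ≡ 7 (mod 8), (2/7) = +1.
Reached (1/7) = 1. Collecting the sign flips along the way, the symbol is +1.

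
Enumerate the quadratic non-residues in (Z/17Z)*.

3,5,6,7,10,11,12,14

Square k = 1,…,8 (k and 17−k give the same square):
1²=1, 2²=4, 3²=9, 4²=16, 5²≡8, 6²≡2, 7²≡15, 8²≡13 (mod 17).
The residues are {1, 2, 4, 8, 9, 13, 15, 16}; the non-residues are the remaining 8 nonzero classes.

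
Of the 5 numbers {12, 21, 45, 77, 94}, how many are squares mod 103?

(12/103) = -1 → non-residue.
(21/103) = -1 → non-residue.
(45/103) = -1 → non-residue.
(77/103) = -1 → non-residue.
(94/103) = -1 → non-residue.
Total quadratic residues among the 5: 0.

0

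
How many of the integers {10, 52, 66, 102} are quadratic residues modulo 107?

(10/107) = +1 → QR.
(52/107) = +1 → QR.
(66/107) = -1 → non-residue.
(102/107) = +1 → QR.
Total quadratic residues among the 4: 3.

3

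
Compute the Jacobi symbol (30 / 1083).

0

Pull out 2: since 1083 ≡ 3 (mod 8), (2/1083) = -1.
Reciprocity: 15 ≡ 3 and 1083 ≡ 3 (mod 4), so (15/1083) = −(1083/15).
Reduce top mod 15: now compute (3/15).
Reciprocity: 3 ≡ 3 and 15 ≡ 3 (mod 4), so (3/15) = −(15/3).
Reduce top mod 3: now compute (0/3).
Top reduces to 0: gcd > 1, so the symbol is 0.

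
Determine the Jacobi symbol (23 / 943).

0

Reciprocity: 23 ≡ 3 and 943 ≡ 3 (mod 4), so (23/943) = −(943/23).
Reduce top mod 23: now compute (0/23).
Top reduces to 0: gcd > 1, so the symbol is 0.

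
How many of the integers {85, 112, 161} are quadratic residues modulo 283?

(85/283) = +1 → QR.
(112/283) = +1 → QR.
(161/283) = +1 → QR.
Total quadratic residues among the 3: 3.

3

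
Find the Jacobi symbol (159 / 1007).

0

Reciprocity: 159 ≡ 3 and 1007 ≡ 3 (mod 4), so (159/1007) = −(1007/159).
Reduce top mod 159: now compute (53/159).
Reciprocity: 53 ≡ 1 and 159 ≡ 3 (mod 4), so (53/159) = +(159/53).
Reduce top mod 53: now compute (0/53).
Top reduces to 0: gcd > 1, so the symbol is 0.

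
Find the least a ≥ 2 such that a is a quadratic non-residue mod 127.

3

(2/127) = +1, so 2 is a residue.
(3/127) = −1, so 3 is the smallest positive non-residue mod 127.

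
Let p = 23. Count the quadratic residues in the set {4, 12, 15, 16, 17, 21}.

3

(4/23) = +1 → QR.
(12/23) = +1 → QR.
(15/23) = -1 → non-residue.
(16/23) = +1 → QR.
(17/23) = -1 → non-residue.
(21/23) = -1 → non-residue.
Total quadratic residues among the 6: 3.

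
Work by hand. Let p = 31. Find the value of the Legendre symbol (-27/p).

First reduce: -27 ≡ 4 (mod 31).
Pull out 2^2: since 31 ≡ 7 (mod 8), (2/31) = +1, so (2/31)^2 = +1.
Reached (1/31) = 1. Collecting the sign flips along the way, the symbol is +1.

1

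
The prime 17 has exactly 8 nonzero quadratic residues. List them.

1, 2, 4, 8, 9, 13, 15, 16

Square k = 1,…,8 (k and 17−k give the same square):
1²=1, 2²=4, 3²=9, 4²=16, 5²≡8, 6²≡2, 7²≡15, 8²≡13 (mod 17).
So the quadratic residues mod 17 are {1, 2, 4, 8, 9, 13, 15, 16}.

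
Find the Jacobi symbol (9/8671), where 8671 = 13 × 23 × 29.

1

Reciprocity: 9 ≡ 1 and 8671 ≡ 3 (mod 4), so (9/8671) = +(8671/9).
Reduce top mod 9: now compute (4/9).
Pull out 2^2: since 9 ≡ 1 (mod 8), (2/9) = +1, so (2/9)^2 = +1.
Reached (1/9) = 1. Collecting the sign flips along the way, the symbol is +1.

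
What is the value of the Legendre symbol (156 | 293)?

Pull out 2^2: since 293 ≡ 5 (mod 8), (2/293) = -1, so (2/293)^2 = +1.
Reciprocity: 39 ≡ 3 and 293 ≡ 1 (mod 4), so (39/293) = +(293/39).
Reduce top mod 39: now compute (20/39).
Pull out 2^2: since 39 ≡ 7 (mod 8), (2/39) = +1, so (2/39)^2 = +1.
Reciprocity: 5 ≡ 1 and 39 ≡ 3 (mod 4), so (5/39) = +(39/5).
Reduce top mod 5: now compute (4/5).
Pull out 2^2: since 5 ≡ 5 (mod 8), (2/5) = -1, so (2/5)^2 = +1.
Reached (1/5) = 1. Collecting the sign flips along the way, the symbol is +1.

1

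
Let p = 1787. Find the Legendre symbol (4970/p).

First reduce: 4970 ≡ 1396 (mod 1787).
Pull out 2^2: since 1787 ≡ 3 (mod 8), (2/1787) = -1, so (2/1787)^2 = +1.
Reciprocity: 349 ≡ 1 and 1787 ≡ 3 (mod 4), so (349/1787) = +(1787/349).
Reduce top mod 349: now compute (42/349).
Pull out 2: since 349 ≡ 5 (mod 8), (2/349) = -1.
Reciprocity: 21 ≡ 1 and 349 ≡ 1 (mod 4), so (21/349) = +(349/21).
Reduce top mod 21: now compute (13/21).
Reciprocity: 13 ≡ 1 and 21 ≡ 1 (mod 4), so (13/21) = +(21/13).
Reduce top mod 13: now compute (8/13).
Pull out 2^3: since 13 ≡ 5 (mod 8), (2/13) = -1, so (2/13)^3 = -1.
Reached (1/13) = 1. Collecting the sign flips along the way, the symbol is +1.

1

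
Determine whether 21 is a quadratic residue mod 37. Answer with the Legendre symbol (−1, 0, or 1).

Euler's criterion: (21/37) ≡ 21^18 (mod 37).
21^2 ≡ 34 (mod 37)
21^4 ≡ 9 (mod 37)
21^8 ≡ 7 (mod 37)
21^16 ≡ 12 (mod 37)
21^18 = 21^(16+2) ≡ 1 (mod 37).
Result is 1, so (21/37) = 1.

1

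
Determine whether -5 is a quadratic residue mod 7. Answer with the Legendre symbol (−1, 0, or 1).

1

First reduce: -5 ≡ 2 (mod 7).
Pull out 2: since 7 ≡ 7 (mod 8), (2/7) = +1.
Reached (1/7) = 1. Collecting the sign flips along the way, the symbol is +1.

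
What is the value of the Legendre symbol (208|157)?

Euler's criterion: (208/157) ≡ 51^78 (mod 157).
51^2 ≡ 89 (mod 157)
51^4 ≡ 71 (mod 157)
51^8 ≡ 17 (mod 157)
51^16 ≡ 132 (mod 157)
51^32 ≡ 154 (mod 157)
51^64 ≡ 9 (mod 157)
51^78 = 51^(64+8+4+2) ≡ 1 (mod 157).
Result is 1, so (208/157) = 1.

1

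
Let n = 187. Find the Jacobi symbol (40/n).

Pull out 2^3: since 187 ≡ 3 (mod 8), (2/187) = -1, so (2/187)^3 = -1.
Reciprocity: 5 ≡ 1 and 187 ≡ 3 (mod 4), so (5/187) = +(187/5).
Reduce top mod 5: now compute (2/5).
Pull out 2: since 5 ≡ 5 (mod 8), (2/5) = -1.
Reached (1/5) = 1. Collecting the sign flips along the way, the symbol is +1.

1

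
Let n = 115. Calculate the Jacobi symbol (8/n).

-1

Pull out 2^3: since 115 ≡ 3 (mod 8), (2/115) = -1, so (2/115)^3 = -1.
Reached (1/115) = 1. Collecting the sign flips along the way, the symbol is -1.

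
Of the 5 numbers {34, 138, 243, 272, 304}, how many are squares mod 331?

2

(34/331) = -1 → non-residue.
(138/331) = -1 → non-residue.
(243/331) = -1 → non-residue.
(272/331) = +1 → QR.
(304/331) = +1 → QR.
Total quadratic residues among the 5: 2.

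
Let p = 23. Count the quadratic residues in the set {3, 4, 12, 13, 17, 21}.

(3/23) = +1 → QR.
(4/23) = +1 → QR.
(12/23) = +1 → QR.
(13/23) = +1 → QR.
(17/23) = -1 → non-residue.
(21/23) = -1 → non-residue.
Total quadratic residues among the 6: 4.

4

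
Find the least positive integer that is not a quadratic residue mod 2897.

(2/2897) = +1, so 2 is a residue.
(3/2897) = −1, so 3 is the smallest positive non-residue mod 2897.

3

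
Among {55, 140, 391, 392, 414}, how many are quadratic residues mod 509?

2

(55/509) = +1 → QR.
(140/509) = -1 → non-residue.
(391/509) = +1 → QR.
(392/509) = -1 → non-residue.
(414/509) = -1 → non-residue.
Total quadratic residues among the 5: 2.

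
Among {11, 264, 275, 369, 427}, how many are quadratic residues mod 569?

(11/569) = -1 → non-residue.
(264/569) = +1 → QR.
(275/569) = -1 → non-residue.
(369/569) = +1 → QR.
(427/569) = +1 → QR.
Total quadratic residues among the 5: 3.

3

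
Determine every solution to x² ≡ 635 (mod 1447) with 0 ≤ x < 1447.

Since 1447 ≡ 3 (mod 4), a square root of 635 is 635^((1447+1)/4) = 635^362 mod 1447.
Repeated squaring: 635^2≡959, 635^4≡836, 635^8≡1442, 635^16≡25, 635^32≡625, 635^64≡1382, 635^128≡1331, 635^256≡433 (mod 1447).
635^362 = 635^(256+64+32+8+2) ≡ 262 (mod 1447).
Check: 262² = 68644 ≡ 635 (mod 1447). The two roots are 262 and 1185.

262, 1185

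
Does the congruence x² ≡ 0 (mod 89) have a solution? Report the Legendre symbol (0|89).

0

Top reduces to 0: gcd > 1, so the symbol is 0.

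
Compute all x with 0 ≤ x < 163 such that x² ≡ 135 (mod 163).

Since 163 ≡ 3 (mod 4), a square root of 135 is 135^((163+1)/4) = 135^41 mod 163.
Repeated squaring: 135^2≡132, 135^4≡146, 135^8≡126, 135^16≡65, 135^32≡150 (mod 163).
135^41 = 135^(32+8+1) ≡ 61 (mod 163).
Check: 61² = 3721 ≡ 135 (mod 163). The two roots are 61 and 102.

61, 102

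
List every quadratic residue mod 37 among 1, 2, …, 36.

1, 3, 4, 7, 9, 10, 11, 12, 16, 21, 25, 26, 27, 28, 30, 33, 34, 36

Square k = 1,…,18 (k and 37−k give the same square):
1²=1, 2²=4, 3²=9, 4²=16, 5²=25, 6²=36, 7²≡12, 8²≡27, 9²≡7, 10²≡26, 11²≡10, 12²≡33, 13²≡21, 14²≡11, 15²≡3, 16²≡34, 17²≡30, 18²≡28 (mod 37).
So the quadratic residues mod 37 are {1, 3, 4, 7, 9, 10, 11, 12, 16, 21, 25, 26, 27, 28, 30, 33, 34, 36}.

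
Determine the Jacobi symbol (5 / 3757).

Reciprocity: 5 ≡ 1 and 3757 ≡ 1 (mod 4), so (5/3757) = +(3757/5).
Reduce top mod 5: now compute (2/5).
Pull out 2: since 5 ≡ 5 (mod 8), (2/5) = -1.
Reached (1/5) = 1. Collecting the sign flips along the way, the symbol is -1.

-1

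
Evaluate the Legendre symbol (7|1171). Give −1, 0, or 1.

Euler's criterion: (7/1171) ≡ 7^585 (mod 1171).
7^2 ≡ 49 (mod 1171)
7^4 ≡ 59 (mod 1171)
7^8 ≡ 1139 (mod 1171)
7^16 ≡ 1024 (mod 1171)
7^32 ≡ 531 (mod 1171)
7^64 ≡ 921 (mod 1171)
7^128 ≡ 437 (mod 1171)
7^256 ≡ 96 (mod 1171)
7^512 ≡ 1019 (mod 1171)
7^585 = 7^(512+64+8+1) ≡ 1170 (mod 1171).
Result is 1170 ≡ −1, so (7/1171) = −1.

-1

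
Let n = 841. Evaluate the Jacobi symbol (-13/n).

First reduce: -13 ≡ 828 (mod 841).
Pull out 2^2: since 841 ≡ 1 (mod 8), (2/841) = +1, so (2/841)^2 = +1.
Reciprocity: 207 ≡ 3 and 841 ≡ 1 (mod 4), so (207/841) = +(841/207).
Reduce top mod 207: now compute (13/207).
Reciprocity: 13 ≡ 1 and 207 ≡ 3 (mod 4), so (13/207) = +(207/13).
Reduce top mod 13: now compute (12/13).
Pull out 2^2: since 13 ≡ 5 (mod 8), (2/13) = -1, so (2/13)^2 = +1.
Reciprocity: 3 ≡ 3 and 13 ≡ 1 (mod 4), so (3/13) = +(13/3).
Reduce top mod 3: now compute (1/3).
Reached (1/3) = 1. Collecting the sign flips along the way, the symbol is +1.

1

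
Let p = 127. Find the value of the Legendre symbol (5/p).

Reciprocity: 5 ≡ 1 and 127 ≡ 3 (mod 4), so (5/127) = +(127/5).
Reduce top mod 5: now compute (2/5).
Pull out 2: since 5 ≡ 5 (mod 8), (2/5) = -1.
Reached (1/5) = 1. Collecting the sign flips along the way, the symbol is -1.

-1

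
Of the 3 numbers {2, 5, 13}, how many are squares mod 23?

(2/23) = +1 → QR.
(5/23) = -1 → non-residue.
(13/23) = +1 → QR.
Total quadratic residues among the 3: 2.

2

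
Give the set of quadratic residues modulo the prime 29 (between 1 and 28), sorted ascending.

Square k = 1,…,14 (k and 29−k give the same square):
1²=1, 2²=4, 3²=9, 4²=16, 5²=25, 6²≡7, 7²≡20, 8²≡6, 9²≡23, 10²≡13, 11²≡5, 12²≡28, 13²≡24, 14²≡22 (mod 29).
So the quadratic residues mod 29 are {1, 4, 5, 6, 7, 9, 13, 16, 20, 22, 23, 24, 25, 28}.

1, 4, 5, 6, 7, 9, 13, 16, 20, 22, 23, 24, 25, 28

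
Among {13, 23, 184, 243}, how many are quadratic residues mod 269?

(13/269) = +1 → QR.
(23/269) = +1 → QR.
(184/269) = -1 → non-residue.
(243/269) = -1 → non-residue.
Total quadratic residues among the 4: 2.

2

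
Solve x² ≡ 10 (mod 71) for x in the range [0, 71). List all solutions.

Since 71 ≡ 3 (mod 4), a square root of 10 is 10^((71+1)/4) = 10^18 mod 71.
Repeated squaring: 10^2≡29, 10^4≡60, 10^8≡50, 10^16≡15 (mod 71).
10^18 = 10^(16+2) ≡ 9 (mod 71).
Check: 9² = 81 ≡ 10 (mod 71). The two roots are 9 and 62.

9, 62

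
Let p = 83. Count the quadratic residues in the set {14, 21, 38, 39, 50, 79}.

2

(14/83) = -1 → non-residue.
(21/83) = +1 → QR.
(38/83) = +1 → QR.
(39/83) = -1 → non-residue.
(50/83) = -1 → non-residue.
(79/83) = -1 → non-residue.
Total quadratic residues among the 6: 2.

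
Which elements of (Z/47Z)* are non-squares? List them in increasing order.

5, 10, 11, 13, 15, 19, 20, 22, 23, 26, 29, 30, 31, 33, 35, 38, 39, 40, 41, 43, 44, 45, 46

Square k = 1,…,23 (k and 47−k give the same square):
1²=1, 2²=4, 3²=9, 4²=16, 5²=25, 6²=36, 7²≡2, 8²≡17, 9²≡34, 10²≡6, 11²≡27, 12²≡3, 13²≡28, 14²≡8, 15²≡37, 16²≡21, 17²≡7, 18²≡42, 19²≡32, 20²≡24, 21²≡18, 22²≡14, 23²≡12 (mod 47).
The residues are {1, 2, 3, 4, 6, 7, 8, 9, 12, 14, 16, 17, 18, 21, 24, 25, 27, 28, 32, 34, 36, 37, 42}; the non-residues are the remaining 23 nonzero classes.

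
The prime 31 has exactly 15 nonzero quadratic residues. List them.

1 2 4 5 7 8 9 10 14 16 18 19 20 25 28

Square k = 1,…,15 (k and 31−k give the same square):
1²=1, 2²=4, 3²=9, 4²=16, 5²=25, 6²≡5, 7²≡18, 8²≡2, 9²≡19, 10²≡7, 11²≡28, 12²≡20, 13²≡14, 14²≡10, 15²≡8 (mod 31).
So the quadratic residues mod 31 are {1, 2, 4, 5, 7, 8, 9, 10, 14, 16, 18, 19, 20, 25, 28}.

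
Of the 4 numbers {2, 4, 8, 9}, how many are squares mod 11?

(2/11) = -1 → non-residue.
(4/11) = +1 → QR.
(8/11) = -1 → non-residue.
(9/11) = +1 → QR.
Total quadratic residues among the 4: 2.

2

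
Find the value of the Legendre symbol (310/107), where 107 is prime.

-1

First reduce: 310 ≡ 96 (mod 107).
Pull out 2^5: since 107 ≡ 3 (mod 8), (2/107) = -1, so (2/107)^5 = -1.
Reciprocity: 3 ≡ 3 and 107 ≡ 3 (mod 4), so (3/107) = −(107/3).
Reduce top mod 3: now compute (2/3).
Pull out 2: since 3 ≡ 3 (mod 8), (2/3) = -1.
Reached (1/3) = 1. Collecting the sign flips along the way, the symbol is -1.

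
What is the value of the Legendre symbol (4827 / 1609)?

0

First reduce: 4827 ≡ 0 (mod 1609).
Top reduces to 0: gcd > 1, so the symbol is 0.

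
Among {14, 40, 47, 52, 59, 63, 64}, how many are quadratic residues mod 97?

(14/97) = -1 → non-residue.
(40/97) = -1 → non-residue.
(47/97) = +1 → QR.
(52/97) = -1 → non-residue.
(59/97) = -1 → non-residue.
(63/97) = -1 → non-residue.
(64/97) = +1 → QR.
Total quadratic residues among the 7: 2.

2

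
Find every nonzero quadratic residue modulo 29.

Square k = 1,…,14 (k and 29−k give the same square):
1²=1, 2²=4, 3²=9, 4²=16, 5²=25, 6²≡7, 7²≡20, 8²≡6, 9²≡23, 10²≡13, 11²≡5, 12²≡28, 13²≡24, 14²≡22 (mod 29).
So the quadratic residues mod 29 are {1, 4, 5, 6, 7, 9, 13, 16, 20, 22, 23, 24, 25, 28}.

1 4 5 6 7 9 13 16 20 22 23 24 25 28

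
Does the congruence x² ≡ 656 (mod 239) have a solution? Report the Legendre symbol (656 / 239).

First reduce: 656 ≡ 178 (mod 239).
Pull out 2: since 239 ≡ 7 (mod 8), (2/239) = +1.
Reciprocity: 89 ≡ 1 and 239 ≡ 3 (mod 4), so (89/239) = +(239/89).
Reduce top mod 89: now compute (61/89).
Reciprocity: 61 ≡ 1 and 89 ≡ 1 (mod 4), so (61/89) = +(89/61).
Reduce top mod 61: now compute (28/61).
Pull out 2^2: since 61 ≡ 5 (mod 8), (2/61) = -1, so (2/61)^2 = +1.
Reciprocity: 7 ≡ 3 and 61 ≡ 1 (mod 4), so (7/61) = +(61/7).
Reduce top mod 7: now compute (5/7).
Reciprocity: 5 ≡ 1 and 7 ≡ 3 (mod 4), so (5/7) = +(7/5).
Reduce top mod 5: now compute (2/5).
Pull out 2: since 5 ≡ 5 (mod 8), (2/5) = -1.
Reached (1/5) = 1. Collecting the sign flips along the way, the symbol is -1.

-1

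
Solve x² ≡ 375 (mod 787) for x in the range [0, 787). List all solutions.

133, 654

Since 787 ≡ 3 (mod 4), a square root of 375 is 375^((787+1)/4) = 375^197 mod 787.
Repeated squaring: 375^2≡539, 375^4≡118, 375^8≡545, 375^16≡326, 375^32≡31, 375^64≡174, 375^128≡370 (mod 787).
375^197 = 375^(128+64+4+1) ≡ 133 (mod 787).
Check: 133² = 17689 ≡ 375 (mod 787). The two roots are 133 and 654.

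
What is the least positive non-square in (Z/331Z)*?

(2/331) = −1, so 2 is the smallest positive non-residue mod 331.

2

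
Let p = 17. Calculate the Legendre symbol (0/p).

Top reduces to 0: gcd > 1, so the symbol is 0.

0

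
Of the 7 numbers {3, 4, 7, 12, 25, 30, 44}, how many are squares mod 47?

5

(3/47) = +1 → QR.
(4/47) = +1 → QR.
(7/47) = +1 → QR.
(12/47) = +1 → QR.
(25/47) = +1 → QR.
(30/47) = -1 → non-residue.
(44/47) = -1 → non-residue.
Total quadratic residues among the 7: 5.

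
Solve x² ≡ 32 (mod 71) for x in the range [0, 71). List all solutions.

23, 48

Since 71 ≡ 3 (mod 4), a square root of 32 is 32^((71+1)/4) = 32^18 mod 71.
Repeated squaring: 32^2≡30, 32^4≡48, 32^8≡32, 32^16≡30 (mod 71).
32^18 = 32^(16+2) ≡ 48 (mod 71).
Check: 48² = 2304 ≡ 32 (mod 71). The two roots are 23 and 48.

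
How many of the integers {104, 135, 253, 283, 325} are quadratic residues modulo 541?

(104/541) = +1 → QR.
(135/541) = +1 → QR.
(253/541) = -1 → non-residue.
(283/541) = -1 → non-residue.
(325/541) = -1 → non-residue.
Total quadratic residues among the 5: 2.

2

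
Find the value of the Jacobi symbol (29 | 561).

Reciprocity: 29 ≡ 1 and 561 ≡ 1 (mod 4), so (29/561) = +(561/29).
Reduce top mod 29: now compute (10/29).
Pull out 2: since 29 ≡ 5 (mod 8), (2/29) = -1.
Reciprocity: 5 ≡ 1 and 29 ≡ 1 (mod 4), so (5/29) = +(29/5).
Reduce top mod 5: now compute (4/5).
Pull out 2^2: since 5 ≡ 5 (mod 8), (2/5) = -1, so (2/5)^2 = +1.
Reached (1/5) = 1. Collecting the sign flips along the way, the symbol is -1.

-1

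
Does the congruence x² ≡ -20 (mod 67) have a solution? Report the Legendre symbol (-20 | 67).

First reduce: -20 ≡ 47 (mod 67).
Reciprocity: 47 ≡ 3 and 67 ≡ 3 (mod 4), so (47/67) = −(67/47).
Reduce top mod 47: now compute (20/47).
Pull out 2^2: since 47 ≡ 7 (mod 8), (2/47) = +1, so (2/47)^2 = +1.
Reciprocity: 5 ≡ 1 and 47 ≡ 3 (mod 4), so (5/47) = +(47/5).
Reduce top mod 5: now compute (2/5).
Pull out 2: since 5 ≡ 5 (mod 8), (2/5) = -1.
Reached (1/5) = 1. Collecting the sign flips along the way, the symbol is +1.

1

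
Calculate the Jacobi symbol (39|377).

Reciprocity: 39 ≡ 3 and 377 ≡ 1 (mod 4), so (39/377) = +(377/39).
Reduce top mod 39: now compute (26/39).
Pull out 2: since 39 ≡ 7 (mod 8), (2/39) = +1.
Reciprocity: 13 ≡ 1 and 39 ≡ 3 (mod 4), so (13/39) = +(39/13).
Reduce top mod 13: now compute (0/13).
Top reduces to 0: gcd > 1, so the symbol is 0.

0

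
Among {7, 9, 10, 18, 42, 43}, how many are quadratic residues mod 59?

2

(7/59) = +1 → QR.
(9/59) = +1 → QR.
(10/59) = -1 → non-residue.
(18/59) = -1 → non-residue.
(42/59) = -1 → non-residue.
(43/59) = -1 → non-residue.
Total quadratic residues among the 6: 2.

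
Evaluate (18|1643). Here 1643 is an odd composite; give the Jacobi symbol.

Pull out 2: since 1643 ≡ 3 (mod 8), (2/1643) = -1.
Reciprocity: 9 ≡ 1 and 1643 ≡ 3 (mod 4), so (9/1643) = +(1643/9).
Reduce top mod 9: now compute (5/9).
Reciprocity: 5 ≡ 1 and 9 ≡ 1 (mod 4), so (5/9) = +(9/5).
Reduce top mod 5: now compute (4/5).
Pull out 2^2: since 5 ≡ 5 (mod 8), (2/5) = -1, so (2/5)^2 = +1.
Reached (1/5) = 1. Collecting the sign flips along the way, the symbol is -1.

-1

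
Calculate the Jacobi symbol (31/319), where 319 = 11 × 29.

Reciprocity: 31 ≡ 3 and 319 ≡ 3 (mod 4), so (31/319) = −(319/31).
Reduce top mod 31: now compute (9/31).
Reciprocity: 9 ≡ 1 and 31 ≡ 3 (mod 4), so (9/31) = +(31/9).
Reduce top mod 9: now compute (4/9).
Pull out 2^2: since 9 ≡ 1 (mod 8), (2/9) = +1, so (2/9)^2 = +1.
Reached (1/9) = 1. Collecting the sign flips along the way, the symbol is -1.

-1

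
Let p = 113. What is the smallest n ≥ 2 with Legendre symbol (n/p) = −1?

(2/113) = +1, so 2 is a residue.
(3/113) = −1, so 3 is the smallest positive non-residue mod 113.

3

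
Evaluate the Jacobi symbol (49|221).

1

Reciprocity: 49 ≡ 1 and 221 ≡ 1 (mod 4), so (49/221) = +(221/49).
Reduce top mod 49: now compute (25/49).
Reciprocity: 25 ≡ 1 and 49 ≡ 1 (mod 4), so (25/49) = +(49/25).
Reduce top mod 25: now compute (24/25).
Pull out 2^3: since 25 ≡ 1 (mod 8), (2/25) = +1, so (2/25)^3 = +1.
Reciprocity: 3 ≡ 3 and 25 ≡ 1 (mod 4), so (3/25) = +(25/3).
Reduce top mod 3: now compute (1/3).
Reached (1/3) = 1. Collecting the sign flips along the way, the symbol is +1.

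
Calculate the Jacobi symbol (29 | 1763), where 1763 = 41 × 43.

Reciprocity: 29 ≡ 1 and 1763 ≡ 3 (mod 4), so (29/1763) = +(1763/29).
Reduce top mod 29: now compute (23/29).
Reciprocity: 23 ≡ 3 and 29 ≡ 1 (mod 4), so (23/29) = +(29/23).
Reduce top mod 23: now compute (6/23).
Pull out 2: since 23 ≡ 7 (mod 8), (2/23) = +1.
Reciprocity: 3 ≡ 3 and 23 ≡ 3 (mod 4), so (3/23) = −(23/3).
Reduce top mod 3: now compute (2/3).
Pull out 2: since 3 ≡ 3 (mod 8), (2/3) = -1.
Reached (1/3) = 1. Collecting the sign flips along the way, the symbol is +1.

1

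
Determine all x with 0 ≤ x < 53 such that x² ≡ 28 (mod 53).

9, 44

53 ≡ 1 (mod 4), so we find a root by search.
Trying successive values, 9² = 81 ≡ 28 (mod 53). The other root is 53 − 9 = 44.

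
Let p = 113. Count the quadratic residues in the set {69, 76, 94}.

(69/113) = +1 → QR.
(76/113) = -1 → non-residue.
(94/113) = -1 → non-residue.
Total quadratic residues among the 3: 1.

1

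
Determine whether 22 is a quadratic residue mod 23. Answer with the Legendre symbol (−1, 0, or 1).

Euler's criterion: (22/23) ≡ 22^11 (mod 23).
22^2 ≡ 1 (mod 23)
22^4 ≡ 1 (mod 23)
22^8 ≡ 1 (mod 23)
22^11 = 22^(8+2+1) ≡ 22 (mod 23).
Result is 22 ≡ −1, so (22/23) = −1.

-1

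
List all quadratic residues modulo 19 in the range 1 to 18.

Square k = 1,…,9 (k and 19−k give the same square):
1²=1, 2²=4, 3²=9, 4²=16, 5²≡6, 6²≡17, 7²≡11, 8²≡7, 9²≡5 (mod 19).
So the quadratic residues mod 19 are {1, 4, 5, 6, 7, 9, 11, 16, 17}.

1, 4, 5, 6, 7, 9, 11, 16, 17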